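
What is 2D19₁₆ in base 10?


Positional values:
Position 0: 9 × 16^0 = 9 × 1 = 9
Position 1: 1 × 16^1 = 1 × 16 = 16
Position 2: D × 16^2 = 13 × 256 = 3328
Position 3: 2 × 16^3 = 2 × 4096 = 8192
Sum = 9 + 16 + 3328 + 8192
= 11545


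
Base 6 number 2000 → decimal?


Positional values (base 6):
  0 × 6^0 = 0 × 1 = 0
  0 × 6^1 = 0 × 6 = 0
  0 × 6^2 = 0 × 36 = 0
  2 × 6^3 = 2 × 216 = 432
Sum = 0 + 0 + 0 + 432
= 432


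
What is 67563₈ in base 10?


Positional values:
Position 0: 3 × 8^0 = 3
Position 1: 6 × 8^1 = 48
Position 2: 5 × 8^2 = 320
Position 3: 7 × 8^3 = 3584
Position 4: 6 × 8^4 = 24576
Sum = 3 + 48 + 320 + 3584 + 24576
= 28531


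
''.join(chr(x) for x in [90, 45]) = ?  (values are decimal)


Codes (decimal): 90 45
Per-code ASCII lookup:
  90  (range 65-90: uppercase, 90 - 65 = 25) → 'Z'
  45  (special character) → '-'
= 'Z-'


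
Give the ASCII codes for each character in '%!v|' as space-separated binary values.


String: '%!v|'  (4 characters)
Per-character ASCII lookup:
  '%': special character: '%' = 37 → 100101
  '!': special character: '!' = 33 → 100001
  'v': lowercase starts at 97: 'v' = 97 + 21 = 118 → 1110110
  '|': special character: '|' = 124 → 1111100
= 100101 100001 1110110 1111100


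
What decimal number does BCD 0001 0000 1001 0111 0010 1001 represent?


Each 4-bit group → digit:
  0001 → 1
  0000 → 0
  1001 → 9
  0111 → 7
  0010 → 2
  1001 → 9
= 109729


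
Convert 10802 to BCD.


Each digit → 4-bit binary:
  1 → 0001
  0 → 0000
  8 → 1000
  0 → 0000
  2 → 0010
= 0001 0000 1000 0000 0010


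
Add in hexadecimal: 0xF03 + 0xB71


Align and add column by column (LSB to MSB, each column mod 16 with carry):
  0F03
+ 0B71
  ----
  col 0: 3(3) + 1(1) + 0 (carry in) = 4 → 4(4), carry out 0
  col 1: 0(0) + 7(7) + 0 (carry in) = 7 → 7(7), carry out 0
  col 2: F(15) + B(11) + 0 (carry in) = 26 → A(10), carry out 1
  col 3: 0(0) + 0(0) + 1 (carry in) = 1 → 1(1), carry out 0
Reading digits MSB→LSB: 1A74
Strip leading zeros: 1A74
= 0x1A74


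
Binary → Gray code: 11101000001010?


Binary: 11101000001010
Gray code: G = B XOR (B >> 1)
B >> 1 = 01110100000101
11101000001010 XOR 01110100000101:
  1 XOR 0 = 1
  1 XOR 1 = 0
  1 XOR 1 = 0
  0 XOR 1 = 1
  1 XOR 0 = 1
  0 XOR 1 = 1
  0 XOR 0 = 0
  0 XOR 0 = 0
  0 XOR 0 = 0
  0 XOR 0 = 0
  1 XOR 0 = 1
  0 XOR 1 = 1
  1 XOR 0 = 1
  0 XOR 1 = 1
= 10011100001111


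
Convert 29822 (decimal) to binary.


Divide by 2 repeatedly:
29822 ÷ 2 = 14911 remainder 0
14911 ÷ 2 = 7455 remainder 1
7455 ÷ 2 = 3727 remainder 1
3727 ÷ 2 = 1863 remainder 1
1863 ÷ 2 = 931 remainder 1
931 ÷ 2 = 465 remainder 1
465 ÷ 2 = 232 remainder 1
232 ÷ 2 = 116 remainder 0
116 ÷ 2 = 58 remainder 0
58 ÷ 2 = 29 remainder 0
29 ÷ 2 = 14 remainder 1
14 ÷ 2 = 7 remainder 0
7 ÷ 2 = 3 remainder 1
3 ÷ 2 = 1 remainder 1
1 ÷ 2 = 0 remainder 1
Reading remainders bottom-up:
= 111010001111110


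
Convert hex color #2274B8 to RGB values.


Hex: #2274B8
R = 22₁₆ = 34
G = 74₁₆ = 116
B = B8₁₆ = 184
= RGB(34, 116, 184)


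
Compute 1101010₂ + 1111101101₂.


Align and add column by column (LSB to MSB, carry propagating):
  00001101010
+ 01111101101
  -----------
  col 0: 0 + 1 + 0 (carry in) = 1 → bit 1, carry out 0
  col 1: 1 + 0 + 0 (carry in) = 1 → bit 1, carry out 0
  col 2: 0 + 1 + 0 (carry in) = 1 → bit 1, carry out 0
  col 3: 1 + 1 + 0 (carry in) = 2 → bit 0, carry out 1
  col 4: 0 + 0 + 1 (carry in) = 1 → bit 1, carry out 0
  col 5: 1 + 1 + 0 (carry in) = 2 → bit 0, carry out 1
  col 6: 1 + 1 + 1 (carry in) = 3 → bit 1, carry out 1
  col 7: 0 + 1 + 1 (carry in) = 2 → bit 0, carry out 1
  col 8: 0 + 1 + 1 (carry in) = 2 → bit 0, carry out 1
  col 9: 0 + 1 + 1 (carry in) = 2 → bit 0, carry out 1
  col 10: 0 + 0 + 1 (carry in) = 1 → bit 1, carry out 0
Reading bits MSB→LSB: 10001010111
Strip leading zeros: 10001010111
= 10001010111


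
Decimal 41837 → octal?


Divide by 8 repeatedly:
41837 ÷ 8 = 5229 remainder 5
5229 ÷ 8 = 653 remainder 5
653 ÷ 8 = 81 remainder 5
81 ÷ 8 = 10 remainder 1
10 ÷ 8 = 1 remainder 2
1 ÷ 8 = 0 remainder 1
Reading remainders bottom-up:
= 0o121555


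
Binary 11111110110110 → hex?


Group into 4-bit nibbles: 0011111110110110
  0011 = 3
  1111 = F
  1011 = B
  0110 = 6
= 0x3FB6


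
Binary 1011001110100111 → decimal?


Positional values:
Bit 0: 1 × 2^0 = 1
Bit 1: 1 × 2^1 = 2
Bit 2: 1 × 2^2 = 4
Bit 5: 1 × 2^5 = 32
Bit 7: 1 × 2^7 = 128
Bit 8: 1 × 2^8 = 256
Bit 9: 1 × 2^9 = 512
Bit 12: 1 × 2^12 = 4096
Bit 13: 1 × 2^13 = 8192
Bit 15: 1 × 2^15 = 32768
Sum = 1 + 2 + 4 + 32 + 128 + 256 + 512 + 4096 + 8192 + 32768
= 45991


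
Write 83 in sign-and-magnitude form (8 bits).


Sign bit: 0 (positive)
Magnitude: 83 = 1010011
= 01010011


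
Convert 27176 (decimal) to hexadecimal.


Divide by 16 repeatedly:
27176 ÷ 16 = 1698 remainder 8 (8)
1698 ÷ 16 = 106 remainder 2 (2)
106 ÷ 16 = 6 remainder 10 (A)
6 ÷ 16 = 0 remainder 6 (6)
Reading remainders bottom-up:
= 0x6A28


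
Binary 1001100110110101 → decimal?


Positional values:
Bit 0: 1 × 2^0 = 1
Bit 2: 1 × 2^2 = 4
Bit 4: 1 × 2^4 = 16
Bit 5: 1 × 2^5 = 32
Bit 7: 1 × 2^7 = 128
Bit 8: 1 × 2^8 = 256
Bit 11: 1 × 2^11 = 2048
Bit 12: 1 × 2^12 = 4096
Bit 15: 1 × 2^15 = 32768
Sum = 1 + 4 + 16 + 32 + 128 + 256 + 2048 + 4096 + 32768
= 39349


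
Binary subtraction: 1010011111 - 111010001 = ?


Align and subtract column by column (LSB to MSB, borrowing when needed):
  1010011111
- 0111010001
  ----------
  col 0: (1 - 0 borrow-in) - 1 → 1 - 1 = 0, borrow out 0
  col 1: (1 - 0 borrow-in) - 0 → 1 - 0 = 1, borrow out 0
  col 2: (1 - 0 borrow-in) - 0 → 1 - 0 = 1, borrow out 0
  col 3: (1 - 0 borrow-in) - 0 → 1 - 0 = 1, borrow out 0
  col 4: (1 - 0 borrow-in) - 1 → 1 - 1 = 0, borrow out 0
  col 5: (0 - 0 borrow-in) - 0 → 0 - 0 = 0, borrow out 0
  col 6: (0 - 0 borrow-in) - 1 → borrow from next column: (0+2) - 1 = 1, borrow out 1
  col 7: (1 - 1 borrow-in) - 1 → borrow from next column: (0+2) - 1 = 1, borrow out 1
  col 8: (0 - 1 borrow-in) - 1 → borrow from next column: (-1+2) - 1 = 0, borrow out 1
  col 9: (1 - 1 borrow-in) - 0 → 0 - 0 = 0, borrow out 0
Reading bits MSB→LSB: 0011001110
Strip leading zeros: 11001110
= 11001110


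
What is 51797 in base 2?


Divide by 2 repeatedly:
51797 ÷ 2 = 25898 remainder 1
25898 ÷ 2 = 12949 remainder 0
12949 ÷ 2 = 6474 remainder 1
6474 ÷ 2 = 3237 remainder 0
3237 ÷ 2 = 1618 remainder 1
1618 ÷ 2 = 809 remainder 0
809 ÷ 2 = 404 remainder 1
404 ÷ 2 = 202 remainder 0
202 ÷ 2 = 101 remainder 0
101 ÷ 2 = 50 remainder 1
50 ÷ 2 = 25 remainder 0
25 ÷ 2 = 12 remainder 1
12 ÷ 2 = 6 remainder 0
6 ÷ 2 = 3 remainder 0
3 ÷ 2 = 1 remainder 1
1 ÷ 2 = 0 remainder 1
Reading remainders bottom-up:
= 1100101001010101


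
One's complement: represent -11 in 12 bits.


Original: 000000001011
Invert all bits:
  bit 0: 0 → 1
  bit 1: 0 → 1
  bit 2: 0 → 1
  bit 3: 0 → 1
  bit 4: 0 → 1
  bit 5: 0 → 1
  bit 6: 0 → 1
  bit 7: 0 → 1
  bit 8: 1 → 0
  bit 9: 0 → 1
  bit 10: 1 → 0
  bit 11: 1 → 0
= 111111110100


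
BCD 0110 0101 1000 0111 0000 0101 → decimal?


Each 4-bit group → digit:
  0110 → 6
  0101 → 5
  1000 → 8
  0111 → 7
  0000 → 0
  0101 → 5
= 658705


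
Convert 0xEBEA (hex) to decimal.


Positional values:
Position 0: A × 16^0 = 10 × 1 = 10
Position 1: E × 16^1 = 14 × 16 = 224
Position 2: B × 16^2 = 11 × 256 = 2816
Position 3: E × 16^3 = 14 × 4096 = 57344
Sum = 10 + 224 + 2816 + 57344
= 60394


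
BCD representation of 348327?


Each digit → 4-bit binary:
  3 → 0011
  4 → 0100
  8 → 1000
  3 → 0011
  2 → 0010
  7 → 0111
= 0011 0100 1000 0011 0010 0111


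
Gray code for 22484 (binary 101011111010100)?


Binary: 101011111010100
Gray code: G = B XOR (B >> 1)
B >> 1 = 010101111101010
101011111010100 XOR 010101111101010:
  1 XOR 0 = 1
  0 XOR 1 = 1
  1 XOR 0 = 1
  0 XOR 1 = 1
  1 XOR 0 = 1
  1 XOR 1 = 0
  1 XOR 1 = 0
  1 XOR 1 = 0
  1 XOR 1 = 0
  0 XOR 1 = 1
  1 XOR 0 = 1
  0 XOR 1 = 1
  1 XOR 0 = 1
  0 XOR 1 = 1
  0 XOR 0 = 0
= 111110000111110


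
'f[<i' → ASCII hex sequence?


String: 'f[<i'  (4 characters)
Per-character ASCII lookup:
  'f': lowercase starts at 97: 'f' = 97 + 5 = 102 → 0x66
  '[': special character: '[' = 91 → 0x5B
  '<': special character: '<' = 60 → 0x3C
  'i': lowercase starts at 97: 'i' = 97 + 8 = 105 → 0x69
= 0x66 0x5B 0x3C 0x69


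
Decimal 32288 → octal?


Divide by 8 repeatedly:
32288 ÷ 8 = 4036 remainder 0
4036 ÷ 8 = 504 remainder 4
504 ÷ 8 = 63 remainder 0
63 ÷ 8 = 7 remainder 7
7 ÷ 8 = 0 remainder 7
Reading remainders bottom-up:
= 0o77040


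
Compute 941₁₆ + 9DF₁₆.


Align and add column by column (LSB to MSB, each column mod 16 with carry):
  0941
+ 09DF
  ----
  col 0: 1(1) + F(15) + 0 (carry in) = 16 → 0(0), carry out 1
  col 1: 4(4) + D(13) + 1 (carry in) = 18 → 2(2), carry out 1
  col 2: 9(9) + 9(9) + 1 (carry in) = 19 → 3(3), carry out 1
  col 3: 0(0) + 0(0) + 1 (carry in) = 1 → 1(1), carry out 0
Reading digits MSB→LSB: 1320
Strip leading zeros: 1320
= 0x1320


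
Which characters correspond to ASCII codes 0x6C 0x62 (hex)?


Codes (hex): 0x6C 0x62
Per-code ASCII lookup:
  0x6C = 108  (range 97-122: lowercase, 108 - 97 = 11) → 'l'
  0x62 = 98  (range 97-122: lowercase, 98 - 97 = 1) → 'b'
= 'lb'


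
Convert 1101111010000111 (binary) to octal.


Group into 3-bit groups: 001101111010000111
  001 = 1
  101 = 5
  111 = 7
  010 = 2
  000 = 0
  111 = 7
= 0o157207


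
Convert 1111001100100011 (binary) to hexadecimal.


Group into 4-bit nibbles: 1111001100100011
  1111 = F
  0011 = 3
  0010 = 2
  0011 = 3
= 0xF323


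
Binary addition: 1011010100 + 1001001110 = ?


Align and add column by column (LSB to MSB, carry propagating):
  01011010100
+ 01001001110
  -----------
  col 0: 0 + 0 + 0 (carry in) = 0 → bit 0, carry out 0
  col 1: 0 + 1 + 0 (carry in) = 1 → bit 1, carry out 0
  col 2: 1 + 1 + 0 (carry in) = 2 → bit 0, carry out 1
  col 3: 0 + 1 + 1 (carry in) = 2 → bit 0, carry out 1
  col 4: 1 + 0 + 1 (carry in) = 2 → bit 0, carry out 1
  col 5: 0 + 0 + 1 (carry in) = 1 → bit 1, carry out 0
  col 6: 1 + 1 + 0 (carry in) = 2 → bit 0, carry out 1
  col 7: 1 + 0 + 1 (carry in) = 2 → bit 0, carry out 1
  col 8: 0 + 0 + 1 (carry in) = 1 → bit 1, carry out 0
  col 9: 1 + 1 + 0 (carry in) = 2 → bit 0, carry out 1
  col 10: 0 + 0 + 1 (carry in) = 1 → bit 1, carry out 0
Reading bits MSB→LSB: 10100100010
Strip leading zeros: 10100100010
= 10100100010


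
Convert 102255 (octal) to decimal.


Positional values:
Position 0: 5 × 8^0 = 5
Position 1: 5 × 8^1 = 40
Position 2: 2 × 8^2 = 128
Position 3: 2 × 8^3 = 1024
Position 4: 0 × 8^4 = 0
Position 5: 1 × 8^5 = 32768
Sum = 5 + 40 + 128 + 1024 + 0 + 32768
= 33965


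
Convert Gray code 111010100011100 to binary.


Gray code: 111010100011100
MSB stays the same: 1
Each subsequent bit = prev_binary XOR current_gray:
  B[1] = 1 XOR 1 = 0
  B[2] = 0 XOR 1 = 1
  B[3] = 1 XOR 0 = 1
  B[4] = 1 XOR 1 = 0
  B[5] = 0 XOR 0 = 0
  B[6] = 0 XOR 1 = 1
  B[7] = 1 XOR 0 = 1
  B[8] = 1 XOR 0 = 1
  B[9] = 1 XOR 0 = 1
  B[10] = 1 XOR 1 = 0
  B[11] = 0 XOR 1 = 1
  B[12] = 1 XOR 1 = 0
  B[13] = 0 XOR 0 = 0
  B[14] = 0 XOR 0 = 0
= 101100111101000 (23016 decimal)


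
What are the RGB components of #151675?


Hex: #151675
R = 15₁₆ = 21
G = 16₁₆ = 22
B = 75₁₆ = 117
= RGB(21, 22, 117)


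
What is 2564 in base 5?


Divide by 5 repeatedly:
2564 ÷ 5 = 512 remainder 4
512 ÷ 5 = 102 remainder 2
102 ÷ 5 = 20 remainder 2
20 ÷ 5 = 4 remainder 0
4 ÷ 5 = 0 remainder 4
Reading remainders bottom-up:
= 40224


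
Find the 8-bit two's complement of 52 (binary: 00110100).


Original: 00110100
Step 1 - Invert all bits: 11001011
Step 2 - Add 1: 11001011 + 1
= 11001100 (represents -52)


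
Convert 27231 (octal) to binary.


Each octal digit → 3 binary bits:
  2 = 010
  7 = 111
  2 = 010
  3 = 011
  1 = 001
Concatenate: 010 111 010 011 001
= 010111010011001


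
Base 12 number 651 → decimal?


Positional values (base 12):
  1 × 12^0 = 1 × 1 = 1
  5 × 12^1 = 5 × 12 = 60
  6 × 12^2 = 6 × 144 = 864
Sum = 1 + 60 + 864
= 925


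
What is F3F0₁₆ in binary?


Each hex digit → 4 binary bits:
  F = 1111
  3 = 0011
  F = 1111
  0 = 0000
Concatenate: 1111 0011 1111 0000
= 1111001111110000


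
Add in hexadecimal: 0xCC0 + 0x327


Align and add column by column (LSB to MSB, each column mod 16 with carry):
  0CC0
+ 0327
  ----
  col 0: 0(0) + 7(7) + 0 (carry in) = 7 → 7(7), carry out 0
  col 1: C(12) + 2(2) + 0 (carry in) = 14 → E(14), carry out 0
  col 2: C(12) + 3(3) + 0 (carry in) = 15 → F(15), carry out 0
  col 3: 0(0) + 0(0) + 0 (carry in) = 0 → 0(0), carry out 0
Reading digits MSB→LSB: 0FE7
Strip leading zeros: FE7
= 0xFE7


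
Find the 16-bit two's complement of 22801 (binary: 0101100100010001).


Original: 0101100100010001
Step 1 - Invert all bits: 1010011011101110
Step 2 - Add 1: 1010011011101110 + 1
= 1010011011101111 (represents -22801)


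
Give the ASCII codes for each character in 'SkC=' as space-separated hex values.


String: 'SkC='  (4 characters)
Per-character ASCII lookup:
  'S': uppercase starts at 65: 'S' = 65 + 18 = 83 → 0x53
  'k': lowercase starts at 97: 'k' = 97 + 10 = 107 → 0x6B
  'C': uppercase starts at 65: 'C' = 65 + 2 = 67 → 0x43
  '=': special character: '=' = 61 → 0x3D
= 0x53 0x6B 0x43 0x3D


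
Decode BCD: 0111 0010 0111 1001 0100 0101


Each 4-bit group → digit:
  0111 → 7
  0010 → 2
  0111 → 7
  1001 → 9
  0100 → 4
  0101 → 5
= 727945


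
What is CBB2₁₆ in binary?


Each hex digit → 4 binary bits:
  C = 1100
  B = 1011
  B = 1011
  2 = 0010
Concatenate: 1100 1011 1011 0010
= 1100101110110010


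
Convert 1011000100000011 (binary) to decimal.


Positional values:
Bit 0: 1 × 2^0 = 1
Bit 1: 1 × 2^1 = 2
Bit 8: 1 × 2^8 = 256
Bit 12: 1 × 2^12 = 4096
Bit 13: 1 × 2^13 = 8192
Bit 15: 1 × 2^15 = 32768
Sum = 1 + 2 + 256 + 4096 + 8192 + 32768
= 45315


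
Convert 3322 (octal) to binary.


Each octal digit → 3 binary bits:
  3 = 011
  3 = 011
  2 = 010
  2 = 010
Concatenate: 011 011 010 010
= 011011010010


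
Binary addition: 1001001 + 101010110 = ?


Align and add column by column (LSB to MSB, carry propagating):
  0001001001
+ 0101010110
  ----------
  col 0: 1 + 0 + 0 (carry in) = 1 → bit 1, carry out 0
  col 1: 0 + 1 + 0 (carry in) = 1 → bit 1, carry out 0
  col 2: 0 + 1 + 0 (carry in) = 1 → bit 1, carry out 0
  col 3: 1 + 0 + 0 (carry in) = 1 → bit 1, carry out 0
  col 4: 0 + 1 + 0 (carry in) = 1 → bit 1, carry out 0
  col 5: 0 + 0 + 0 (carry in) = 0 → bit 0, carry out 0
  col 6: 1 + 1 + 0 (carry in) = 2 → bit 0, carry out 1
  col 7: 0 + 0 + 1 (carry in) = 1 → bit 1, carry out 0
  col 8: 0 + 1 + 0 (carry in) = 1 → bit 1, carry out 0
  col 9: 0 + 0 + 0 (carry in) = 0 → bit 0, carry out 0
Reading bits MSB→LSB: 0110011111
Strip leading zeros: 110011111
= 110011111


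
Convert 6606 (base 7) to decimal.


Positional values (base 7):
  6 × 7^0 = 6 × 1 = 6
  0 × 7^1 = 0 × 7 = 0
  6 × 7^2 = 6 × 49 = 294
  6 × 7^3 = 6 × 343 = 2058
Sum = 6 + 0 + 294 + 2058
= 2358


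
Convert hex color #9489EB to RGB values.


Hex: #9489EB
R = 94₁₆ = 148
G = 89₁₆ = 137
B = EB₁₆ = 235
= RGB(148, 137, 235)


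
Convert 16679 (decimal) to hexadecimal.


Divide by 16 repeatedly:
16679 ÷ 16 = 1042 remainder 7 (7)
1042 ÷ 16 = 65 remainder 2 (2)
65 ÷ 16 = 4 remainder 1 (1)
4 ÷ 16 = 0 remainder 4 (4)
Reading remainders bottom-up:
= 0x4127


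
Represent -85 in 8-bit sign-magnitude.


Sign bit: 1 (negative)
Magnitude: 85 = 1010101
= 11010101


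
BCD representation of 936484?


Each digit → 4-bit binary:
  9 → 1001
  3 → 0011
  6 → 0110
  4 → 0100
  8 → 1000
  4 → 0100
= 1001 0011 0110 0100 1000 0100


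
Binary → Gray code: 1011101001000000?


Binary: 1011101001000000
Gray code: G = B XOR (B >> 1)
B >> 1 = 0101110100100000
1011101001000000 XOR 0101110100100000:
  1 XOR 0 = 1
  0 XOR 1 = 1
  1 XOR 0 = 1
  1 XOR 1 = 0
  1 XOR 1 = 0
  0 XOR 1 = 1
  1 XOR 0 = 1
  0 XOR 1 = 1
  0 XOR 0 = 0
  1 XOR 0 = 1
  0 XOR 1 = 1
  0 XOR 0 = 0
  0 XOR 0 = 0
  0 XOR 0 = 0
  0 XOR 0 = 0
  0 XOR 0 = 0
= 1110011101100000


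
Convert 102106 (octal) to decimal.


Positional values:
Position 0: 6 × 8^0 = 6
Position 1: 0 × 8^1 = 0
Position 2: 1 × 8^2 = 64
Position 3: 2 × 8^3 = 1024
Position 4: 0 × 8^4 = 0
Position 5: 1 × 8^5 = 32768
Sum = 6 + 0 + 64 + 1024 + 0 + 32768
= 33862


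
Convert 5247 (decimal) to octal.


Divide by 8 repeatedly:
5247 ÷ 8 = 655 remainder 7
655 ÷ 8 = 81 remainder 7
81 ÷ 8 = 10 remainder 1
10 ÷ 8 = 1 remainder 2
1 ÷ 8 = 0 remainder 1
Reading remainders bottom-up:
= 0o12177


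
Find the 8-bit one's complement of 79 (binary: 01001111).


Original: 01001111
Invert all bits:
  bit 0: 0 → 1
  bit 1: 1 → 0
  bit 2: 0 → 1
  bit 3: 0 → 1
  bit 4: 1 → 0
  bit 5: 1 → 0
  bit 6: 1 → 0
  bit 7: 1 → 0
= 10110000


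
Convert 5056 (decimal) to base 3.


Divide by 3 repeatedly:
5056 ÷ 3 = 1685 remainder 1
1685 ÷ 3 = 561 remainder 2
561 ÷ 3 = 187 remainder 0
187 ÷ 3 = 62 remainder 1
62 ÷ 3 = 20 remainder 2
20 ÷ 3 = 6 remainder 2
6 ÷ 3 = 2 remainder 0
2 ÷ 3 = 0 remainder 2
Reading remainders bottom-up:
= 20221021


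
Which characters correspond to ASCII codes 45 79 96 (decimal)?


Codes (decimal): 45 79 96
Per-code ASCII lookup:
  45  (special character) → '-'
  79  (range 65-90: uppercase, 79 - 65 = 14) → 'O'
  96  (special character) → '`'
= '-O`'


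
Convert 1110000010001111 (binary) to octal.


Group into 3-bit groups: 001110000010001111
  001 = 1
  110 = 6
  000 = 0
  010 = 2
  001 = 1
  111 = 7
= 0o160217


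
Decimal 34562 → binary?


Divide by 2 repeatedly:
34562 ÷ 2 = 17281 remainder 0
17281 ÷ 2 = 8640 remainder 1
8640 ÷ 2 = 4320 remainder 0
4320 ÷ 2 = 2160 remainder 0
2160 ÷ 2 = 1080 remainder 0
1080 ÷ 2 = 540 remainder 0
540 ÷ 2 = 270 remainder 0
270 ÷ 2 = 135 remainder 0
135 ÷ 2 = 67 remainder 1
67 ÷ 2 = 33 remainder 1
33 ÷ 2 = 16 remainder 1
16 ÷ 2 = 8 remainder 0
8 ÷ 2 = 4 remainder 0
4 ÷ 2 = 2 remainder 0
2 ÷ 2 = 1 remainder 0
1 ÷ 2 = 0 remainder 1
Reading remainders bottom-up:
= 1000011100000010


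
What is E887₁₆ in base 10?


Positional values:
Position 0: 7 × 16^0 = 7 × 1 = 7
Position 1: 8 × 16^1 = 8 × 16 = 128
Position 2: 8 × 16^2 = 8 × 256 = 2048
Position 3: E × 16^3 = 14 × 4096 = 57344
Sum = 7 + 128 + 2048 + 57344
= 59527


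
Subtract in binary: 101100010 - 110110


Align and subtract column by column (LSB to MSB, borrowing when needed):
  101100010
- 000110110
  ---------
  col 0: (0 - 0 borrow-in) - 0 → 0 - 0 = 0, borrow out 0
  col 1: (1 - 0 borrow-in) - 1 → 1 - 1 = 0, borrow out 0
  col 2: (0 - 0 borrow-in) - 1 → borrow from next column: (0+2) - 1 = 1, borrow out 1
  col 3: (0 - 1 borrow-in) - 0 → borrow from next column: (-1+2) - 0 = 1, borrow out 1
  col 4: (0 - 1 borrow-in) - 1 → borrow from next column: (-1+2) - 1 = 0, borrow out 1
  col 5: (1 - 1 borrow-in) - 1 → borrow from next column: (0+2) - 1 = 1, borrow out 1
  col 6: (1 - 1 borrow-in) - 0 → 0 - 0 = 0, borrow out 0
  col 7: (0 - 0 borrow-in) - 0 → 0 - 0 = 0, borrow out 0
  col 8: (1 - 0 borrow-in) - 0 → 1 - 0 = 1, borrow out 0
Reading bits MSB→LSB: 100101100
Strip leading zeros: 100101100
= 100101100


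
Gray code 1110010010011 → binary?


Gray code: 1110010010011
MSB stays the same: 1
Each subsequent bit = prev_binary XOR current_gray:
  B[1] = 1 XOR 1 = 0
  B[2] = 0 XOR 1 = 1
  B[3] = 1 XOR 0 = 1
  B[4] = 1 XOR 0 = 1
  B[5] = 1 XOR 1 = 0
  B[6] = 0 XOR 0 = 0
  B[7] = 0 XOR 0 = 0
  B[8] = 0 XOR 1 = 1
  B[9] = 1 XOR 0 = 1
  B[10] = 1 XOR 0 = 1
  B[11] = 1 XOR 1 = 0
  B[12] = 0 XOR 1 = 1
= 1011100011101 (5917 decimal)


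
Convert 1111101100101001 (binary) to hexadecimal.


Group into 4-bit nibbles: 1111101100101001
  1111 = F
  1011 = B
  0010 = 2
  1001 = 9
= 0xFB29


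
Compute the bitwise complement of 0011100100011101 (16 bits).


Original: 0011100100011101
Invert all bits:
  bit 0: 0 → 1
  bit 1: 0 → 1
  bit 2: 1 → 0
  bit 3: 1 → 0
  bit 4: 1 → 0
  bit 5: 0 → 1
  bit 6: 0 → 1
  bit 7: 1 → 0
  bit 8: 0 → 1
  bit 9: 0 → 1
  bit 10: 0 → 1
  bit 11: 1 → 0
  bit 12: 1 → 0
  bit 13: 1 → 0
  bit 14: 0 → 1
  bit 15: 1 → 0
= 1100011011100010


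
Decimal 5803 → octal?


Divide by 8 repeatedly:
5803 ÷ 8 = 725 remainder 3
725 ÷ 8 = 90 remainder 5
90 ÷ 8 = 11 remainder 2
11 ÷ 8 = 1 remainder 3
1 ÷ 8 = 0 remainder 1
Reading remainders bottom-up:
= 0o13253


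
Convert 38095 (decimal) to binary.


Divide by 2 repeatedly:
38095 ÷ 2 = 19047 remainder 1
19047 ÷ 2 = 9523 remainder 1
9523 ÷ 2 = 4761 remainder 1
4761 ÷ 2 = 2380 remainder 1
2380 ÷ 2 = 1190 remainder 0
1190 ÷ 2 = 595 remainder 0
595 ÷ 2 = 297 remainder 1
297 ÷ 2 = 148 remainder 1
148 ÷ 2 = 74 remainder 0
74 ÷ 2 = 37 remainder 0
37 ÷ 2 = 18 remainder 1
18 ÷ 2 = 9 remainder 0
9 ÷ 2 = 4 remainder 1
4 ÷ 2 = 2 remainder 0
2 ÷ 2 = 1 remainder 0
1 ÷ 2 = 0 remainder 1
Reading remainders bottom-up:
= 1001010011001111


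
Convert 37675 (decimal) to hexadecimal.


Divide by 16 repeatedly:
37675 ÷ 16 = 2354 remainder 11 (B)
2354 ÷ 16 = 147 remainder 2 (2)
147 ÷ 16 = 9 remainder 3 (3)
9 ÷ 16 = 0 remainder 9 (9)
Reading remainders bottom-up:
= 0x932B


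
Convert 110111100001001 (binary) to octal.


Group into 3-bit groups: 110111100001001
  110 = 6
  111 = 7
  100 = 4
  001 = 1
  001 = 1
= 0o67411


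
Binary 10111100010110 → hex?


Group into 4-bit nibbles: 0010111100010110
  0010 = 2
  1111 = F
  0001 = 1
  0110 = 6
= 0x2F16


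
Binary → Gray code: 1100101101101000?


Binary: 1100101101101000
Gray code: G = B XOR (B >> 1)
B >> 1 = 0110010110110100
1100101101101000 XOR 0110010110110100:
  1 XOR 0 = 1
  1 XOR 1 = 0
  0 XOR 1 = 1
  0 XOR 0 = 0
  1 XOR 0 = 1
  0 XOR 1 = 1
  1 XOR 0 = 1
  1 XOR 1 = 0
  0 XOR 1 = 1
  1 XOR 0 = 1
  1 XOR 1 = 0
  0 XOR 1 = 1
  1 XOR 0 = 1
  0 XOR 1 = 1
  0 XOR 0 = 0
  0 XOR 0 = 0
= 1010111011011100


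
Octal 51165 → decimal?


Positional values:
Position 0: 5 × 8^0 = 5
Position 1: 6 × 8^1 = 48
Position 2: 1 × 8^2 = 64
Position 3: 1 × 8^3 = 512
Position 4: 5 × 8^4 = 20480
Sum = 5 + 48 + 64 + 512 + 20480
= 21109


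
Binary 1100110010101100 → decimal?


Positional values:
Bit 2: 1 × 2^2 = 4
Bit 3: 1 × 2^3 = 8
Bit 5: 1 × 2^5 = 32
Bit 7: 1 × 2^7 = 128
Bit 10: 1 × 2^10 = 1024
Bit 11: 1 × 2^11 = 2048
Bit 14: 1 × 2^14 = 16384
Bit 15: 1 × 2^15 = 32768
Sum = 4 + 8 + 32 + 128 + 1024 + 2048 + 16384 + 32768
= 52396


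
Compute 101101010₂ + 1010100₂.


Align and add column by column (LSB to MSB, carry propagating):
  0101101010
+ 0001010100
  ----------
  col 0: 0 + 0 + 0 (carry in) = 0 → bit 0, carry out 0
  col 1: 1 + 0 + 0 (carry in) = 1 → bit 1, carry out 0
  col 2: 0 + 1 + 0 (carry in) = 1 → bit 1, carry out 0
  col 3: 1 + 0 + 0 (carry in) = 1 → bit 1, carry out 0
  col 4: 0 + 1 + 0 (carry in) = 1 → bit 1, carry out 0
  col 5: 1 + 0 + 0 (carry in) = 1 → bit 1, carry out 0
  col 6: 1 + 1 + 0 (carry in) = 2 → bit 0, carry out 1
  col 7: 0 + 0 + 1 (carry in) = 1 → bit 1, carry out 0
  col 8: 1 + 0 + 0 (carry in) = 1 → bit 1, carry out 0
  col 9: 0 + 0 + 0 (carry in) = 0 → bit 0, carry out 0
Reading bits MSB→LSB: 0110111110
Strip leading zeros: 110111110
= 110111110


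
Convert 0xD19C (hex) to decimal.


Positional values:
Position 0: C × 16^0 = 12 × 1 = 12
Position 1: 9 × 16^1 = 9 × 16 = 144
Position 2: 1 × 16^2 = 1 × 256 = 256
Position 3: D × 16^3 = 13 × 4096 = 53248
Sum = 12 + 144 + 256 + 53248
= 53660


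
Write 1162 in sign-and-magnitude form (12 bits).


Sign bit: 0 (positive)
Magnitude: 1162 = 10010001010
= 010010001010


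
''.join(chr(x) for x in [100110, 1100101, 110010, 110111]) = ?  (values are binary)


Codes (binary): 100110 1100101 110010 110111
Per-code ASCII lookup:
  100110 = 38  (special character) → '&'
  1100101 = 101  (range 97-122: lowercase, 101 - 97 = 4) → 'e'
  110010 = 50  (range 48-57: digits, 50 - 48 = 2) → '2'
  110111 = 55  (range 48-57: digits, 55 - 48 = 7) → '7'
= '&e27'


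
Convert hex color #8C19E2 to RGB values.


Hex: #8C19E2
R = 8C₁₆ = 140
G = 19₁₆ = 25
B = E2₁₆ = 226
= RGB(140, 25, 226)


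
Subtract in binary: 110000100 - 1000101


Align and subtract column by column (LSB to MSB, borrowing when needed):
  110000100
- 001000101
  ---------
  col 0: (0 - 0 borrow-in) - 1 → borrow from next column: (0+2) - 1 = 1, borrow out 1
  col 1: (0 - 1 borrow-in) - 0 → borrow from next column: (-1+2) - 0 = 1, borrow out 1
  col 2: (1 - 1 borrow-in) - 1 → borrow from next column: (0+2) - 1 = 1, borrow out 1
  col 3: (0 - 1 borrow-in) - 0 → borrow from next column: (-1+2) - 0 = 1, borrow out 1
  col 4: (0 - 1 borrow-in) - 0 → borrow from next column: (-1+2) - 0 = 1, borrow out 1
  col 5: (0 - 1 borrow-in) - 0 → borrow from next column: (-1+2) - 0 = 1, borrow out 1
  col 6: (0 - 1 borrow-in) - 1 → borrow from next column: (-1+2) - 1 = 0, borrow out 1
  col 7: (1 - 1 borrow-in) - 0 → 0 - 0 = 0, borrow out 0
  col 8: (1 - 0 borrow-in) - 0 → 1 - 0 = 1, borrow out 0
Reading bits MSB→LSB: 100111111
Strip leading zeros: 100111111
= 100111111


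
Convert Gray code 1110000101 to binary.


Gray code: 1110000101
MSB stays the same: 1
Each subsequent bit = prev_binary XOR current_gray:
  B[1] = 1 XOR 1 = 0
  B[2] = 0 XOR 1 = 1
  B[3] = 1 XOR 0 = 1
  B[4] = 1 XOR 0 = 1
  B[5] = 1 XOR 0 = 1
  B[6] = 1 XOR 0 = 1
  B[7] = 1 XOR 1 = 0
  B[8] = 0 XOR 0 = 0
  B[9] = 0 XOR 1 = 1
= 1011111001 (761 decimal)


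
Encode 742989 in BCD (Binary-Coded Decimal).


Each digit → 4-bit binary:
  7 → 0111
  4 → 0100
  2 → 0010
  9 → 1001
  8 → 1000
  9 → 1001
= 0111 0100 0010 1001 1000 1001


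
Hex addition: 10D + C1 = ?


Align and add column by column (LSB to MSB, each column mod 16 with carry):
  010D
+ 00C1
  ----
  col 0: D(13) + 1(1) + 0 (carry in) = 14 → E(14), carry out 0
  col 1: 0(0) + C(12) + 0 (carry in) = 12 → C(12), carry out 0
  col 2: 1(1) + 0(0) + 0 (carry in) = 1 → 1(1), carry out 0
  col 3: 0(0) + 0(0) + 0 (carry in) = 0 → 0(0), carry out 0
Reading digits MSB→LSB: 01CE
Strip leading zeros: 1CE
= 0x1CE


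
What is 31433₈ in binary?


Each octal digit → 3 binary bits:
  3 = 011
  1 = 001
  4 = 100
  3 = 011
  3 = 011
Concatenate: 011 001 100 011 011
= 011001100011011


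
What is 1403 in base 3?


Divide by 3 repeatedly:
1403 ÷ 3 = 467 remainder 2
467 ÷ 3 = 155 remainder 2
155 ÷ 3 = 51 remainder 2
51 ÷ 3 = 17 remainder 0
17 ÷ 3 = 5 remainder 2
5 ÷ 3 = 1 remainder 2
1 ÷ 3 = 0 remainder 1
Reading remainders bottom-up:
= 1220222


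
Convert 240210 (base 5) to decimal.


Positional values (base 5):
  0 × 5^0 = 0 × 1 = 0
  1 × 5^1 = 1 × 5 = 5
  2 × 5^2 = 2 × 25 = 50
  0 × 5^3 = 0 × 125 = 0
  4 × 5^4 = 4 × 625 = 2500
  2 × 5^5 = 2 × 3125 = 6250
Sum = 0 + 5 + 50 + 0 + 2500 + 6250
= 8805


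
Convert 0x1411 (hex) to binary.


Each hex digit → 4 binary bits:
  1 = 0001
  4 = 0100
  1 = 0001
  1 = 0001
Concatenate: 0001 0100 0001 0001
= 0001010000010001


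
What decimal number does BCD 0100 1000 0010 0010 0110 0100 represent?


Each 4-bit group → digit:
  0100 → 4
  1000 → 8
  0010 → 2
  0010 → 2
  0110 → 6
  0100 → 4
= 482264


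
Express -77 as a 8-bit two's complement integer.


Original: 01001101
Step 1 - Invert all bits: 10110010
Step 2 - Add 1: 10110010 + 1
= 10110011 (represents -77)


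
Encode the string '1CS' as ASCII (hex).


String: '1CS'  (3 characters)
Per-character ASCII lookup:
  '1': digits start at 48: '1' = 48 + 1 = 49 → 0x31
  'C': uppercase starts at 65: 'C' = 65 + 2 = 67 → 0x43
  'S': uppercase starts at 65: 'S' = 65 + 18 = 83 → 0x53
= 0x31 0x43 0x53


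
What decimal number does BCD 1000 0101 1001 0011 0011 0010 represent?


Each 4-bit group → digit:
  1000 → 8
  0101 → 5
  1001 → 9
  0011 → 3
  0011 → 3
  0010 → 2
= 859332


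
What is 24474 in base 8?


Divide by 8 repeatedly:
24474 ÷ 8 = 3059 remainder 2
3059 ÷ 8 = 382 remainder 3
382 ÷ 8 = 47 remainder 6
47 ÷ 8 = 5 remainder 7
5 ÷ 8 = 0 remainder 5
Reading remainders bottom-up:
= 0o57632


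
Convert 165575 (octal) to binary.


Each octal digit → 3 binary bits:
  1 = 001
  6 = 110
  5 = 101
  5 = 101
  7 = 111
  5 = 101
Concatenate: 001 110 101 101 111 101
= 001110101101111101


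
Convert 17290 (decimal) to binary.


Divide by 2 repeatedly:
17290 ÷ 2 = 8645 remainder 0
8645 ÷ 2 = 4322 remainder 1
4322 ÷ 2 = 2161 remainder 0
2161 ÷ 2 = 1080 remainder 1
1080 ÷ 2 = 540 remainder 0
540 ÷ 2 = 270 remainder 0
270 ÷ 2 = 135 remainder 0
135 ÷ 2 = 67 remainder 1
67 ÷ 2 = 33 remainder 1
33 ÷ 2 = 16 remainder 1
16 ÷ 2 = 8 remainder 0
8 ÷ 2 = 4 remainder 0
4 ÷ 2 = 2 remainder 0
2 ÷ 2 = 1 remainder 0
1 ÷ 2 = 0 remainder 1
Reading remainders bottom-up:
= 100001110001010


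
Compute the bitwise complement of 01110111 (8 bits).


Original: 01110111
Invert all bits:
  bit 0: 0 → 1
  bit 1: 1 → 0
  bit 2: 1 → 0
  bit 3: 1 → 0
  bit 4: 0 → 1
  bit 5: 1 → 0
  bit 6: 1 → 0
  bit 7: 1 → 0
= 10001000


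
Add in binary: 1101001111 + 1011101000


Align and add column by column (LSB to MSB, carry propagating):
  01101001111
+ 01011101000
  -----------
  col 0: 1 + 0 + 0 (carry in) = 1 → bit 1, carry out 0
  col 1: 1 + 0 + 0 (carry in) = 1 → bit 1, carry out 0
  col 2: 1 + 0 + 0 (carry in) = 1 → bit 1, carry out 0
  col 3: 1 + 1 + 0 (carry in) = 2 → bit 0, carry out 1
  col 4: 0 + 0 + 1 (carry in) = 1 → bit 1, carry out 0
  col 5: 0 + 1 + 0 (carry in) = 1 → bit 1, carry out 0
  col 6: 1 + 1 + 0 (carry in) = 2 → bit 0, carry out 1
  col 7: 0 + 1 + 1 (carry in) = 2 → bit 0, carry out 1
  col 8: 1 + 0 + 1 (carry in) = 2 → bit 0, carry out 1
  col 9: 1 + 1 + 1 (carry in) = 3 → bit 1, carry out 1
  col 10: 0 + 0 + 1 (carry in) = 1 → bit 1, carry out 0
Reading bits MSB→LSB: 11000110111
Strip leading zeros: 11000110111
= 11000110111


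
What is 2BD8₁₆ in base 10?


Positional values:
Position 0: 8 × 16^0 = 8 × 1 = 8
Position 1: D × 16^1 = 13 × 16 = 208
Position 2: B × 16^2 = 11 × 256 = 2816
Position 3: 2 × 16^3 = 2 × 4096 = 8192
Sum = 8 + 208 + 2816 + 8192
= 11224


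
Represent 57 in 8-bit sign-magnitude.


Sign bit: 0 (positive)
Magnitude: 57 = 0111001
= 00111001


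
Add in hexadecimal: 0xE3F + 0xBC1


Align and add column by column (LSB to MSB, each column mod 16 with carry):
  0E3F
+ 0BC1
  ----
  col 0: F(15) + 1(1) + 0 (carry in) = 16 → 0(0), carry out 1
  col 1: 3(3) + C(12) + 1 (carry in) = 16 → 0(0), carry out 1
  col 2: E(14) + B(11) + 1 (carry in) = 26 → A(10), carry out 1
  col 3: 0(0) + 0(0) + 1 (carry in) = 1 → 1(1), carry out 0
Reading digits MSB→LSB: 1A00
Strip leading zeros: 1A00
= 0x1A00


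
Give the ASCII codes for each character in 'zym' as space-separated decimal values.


String: 'zym'  (3 characters)
Per-character ASCII lookup:
  'z': lowercase starts at 97: 'z' = 97 + 25 = 122
  'y': lowercase starts at 97: 'y' = 97 + 24 = 121
  'm': lowercase starts at 97: 'm' = 97 + 12 = 109
= 122 121 109


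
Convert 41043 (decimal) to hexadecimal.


Divide by 16 repeatedly:
41043 ÷ 16 = 2565 remainder 3 (3)
2565 ÷ 16 = 160 remainder 5 (5)
160 ÷ 16 = 10 remainder 0 (0)
10 ÷ 16 = 0 remainder 10 (A)
Reading remainders bottom-up:
= 0xA053


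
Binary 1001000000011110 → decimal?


Positional values:
Bit 1: 1 × 2^1 = 2
Bit 2: 1 × 2^2 = 4
Bit 3: 1 × 2^3 = 8
Bit 4: 1 × 2^4 = 16
Bit 12: 1 × 2^12 = 4096
Bit 15: 1 × 2^15 = 32768
Sum = 2 + 4 + 8 + 16 + 4096 + 32768
= 36894


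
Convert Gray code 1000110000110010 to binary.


Gray code: 1000110000110010
MSB stays the same: 1
Each subsequent bit = prev_binary XOR current_gray:
  B[1] = 1 XOR 0 = 1
  B[2] = 1 XOR 0 = 1
  B[3] = 1 XOR 0 = 1
  B[4] = 1 XOR 1 = 0
  B[5] = 0 XOR 1 = 1
  B[6] = 1 XOR 0 = 1
  B[7] = 1 XOR 0 = 1
  B[8] = 1 XOR 0 = 1
  B[9] = 1 XOR 0 = 1
  B[10] = 1 XOR 1 = 0
  B[11] = 0 XOR 1 = 1
  B[12] = 1 XOR 0 = 1
  B[13] = 1 XOR 0 = 1
  B[14] = 1 XOR 1 = 0
  B[15] = 0 XOR 0 = 0
= 1111011111011100 (63452 decimal)


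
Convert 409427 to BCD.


Each digit → 4-bit binary:
  4 → 0100
  0 → 0000
  9 → 1001
  4 → 0100
  2 → 0010
  7 → 0111
= 0100 0000 1001 0100 0010 0111


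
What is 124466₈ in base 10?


Positional values:
Position 0: 6 × 8^0 = 6
Position 1: 6 × 8^1 = 48
Position 2: 4 × 8^2 = 256
Position 3: 4 × 8^3 = 2048
Position 4: 2 × 8^4 = 8192
Position 5: 1 × 8^5 = 32768
Sum = 6 + 48 + 256 + 2048 + 8192 + 32768
= 43318


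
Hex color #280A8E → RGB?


Hex: #280A8E
R = 28₁₆ = 40
G = 0A₁₆ = 10
B = 8E₁₆ = 142
= RGB(40, 10, 142)


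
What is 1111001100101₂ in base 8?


Group into 3-bit groups: 001111001100101
  001 = 1
  111 = 7
  001 = 1
  100 = 4
  101 = 5
= 0o17145


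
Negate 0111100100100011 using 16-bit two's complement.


Original: 0111100100100011
Step 1 - Invert all bits: 1000011011011100
Step 2 - Add 1: 1000011011011100 + 1
= 1000011011011101 (represents -31011)


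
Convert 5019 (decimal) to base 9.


Divide by 9 repeatedly:
5019 ÷ 9 = 557 remainder 6
557 ÷ 9 = 61 remainder 8
61 ÷ 9 = 6 remainder 7
6 ÷ 9 = 0 remainder 6
Reading remainders bottom-up:
= 6786


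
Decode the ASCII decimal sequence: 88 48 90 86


Codes (decimal): 88 48 90 86
Per-code ASCII lookup:
  88  (range 65-90: uppercase, 88 - 65 = 23) → 'X'
  48  (range 48-57: digits, 48 - 48 = 0) → '0'
  90  (range 65-90: uppercase, 90 - 65 = 25) → 'Z'
  86  (range 65-90: uppercase, 86 - 65 = 21) → 'V'
= 'X0ZV'


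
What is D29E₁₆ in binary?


Each hex digit → 4 binary bits:
  D = 1101
  2 = 0010
  9 = 1001
  E = 1110
Concatenate: 1101 0010 1001 1110
= 1101001010011110


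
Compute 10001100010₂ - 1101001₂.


Align and subtract column by column (LSB to MSB, borrowing when needed):
  10001100010
- 00001101001
  -----------
  col 0: (0 - 0 borrow-in) - 1 → borrow from next column: (0+2) - 1 = 1, borrow out 1
  col 1: (1 - 1 borrow-in) - 0 → 0 - 0 = 0, borrow out 0
  col 2: (0 - 0 borrow-in) - 0 → 0 - 0 = 0, borrow out 0
  col 3: (0 - 0 borrow-in) - 1 → borrow from next column: (0+2) - 1 = 1, borrow out 1
  col 4: (0 - 1 borrow-in) - 0 → borrow from next column: (-1+2) - 0 = 1, borrow out 1
  col 5: (1 - 1 borrow-in) - 1 → borrow from next column: (0+2) - 1 = 1, borrow out 1
  col 6: (1 - 1 borrow-in) - 1 → borrow from next column: (0+2) - 1 = 1, borrow out 1
  col 7: (0 - 1 borrow-in) - 0 → borrow from next column: (-1+2) - 0 = 1, borrow out 1
  col 8: (0 - 1 borrow-in) - 0 → borrow from next column: (-1+2) - 0 = 1, borrow out 1
  col 9: (0 - 1 borrow-in) - 0 → borrow from next column: (-1+2) - 0 = 1, borrow out 1
  col 10: (1 - 1 borrow-in) - 0 → 0 - 0 = 0, borrow out 0
Reading bits MSB→LSB: 01111111001
Strip leading zeros: 1111111001
= 1111111001


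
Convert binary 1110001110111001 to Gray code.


Binary: 1110001110111001
Gray code: G = B XOR (B >> 1)
B >> 1 = 0111000111011100
1110001110111001 XOR 0111000111011100:
  1 XOR 0 = 1
  1 XOR 1 = 0
  1 XOR 1 = 0
  0 XOR 1 = 1
  0 XOR 0 = 0
  0 XOR 0 = 0
  1 XOR 0 = 1
  1 XOR 1 = 0
  1 XOR 1 = 0
  0 XOR 1 = 1
  1 XOR 0 = 1
  1 XOR 1 = 0
  1 XOR 1 = 0
  0 XOR 1 = 1
  0 XOR 0 = 0
  1 XOR 0 = 1
= 1001001001100101


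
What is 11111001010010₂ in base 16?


Group into 4-bit nibbles: 0011111001010010
  0011 = 3
  1110 = E
  0101 = 5
  0010 = 2
= 0x3E52


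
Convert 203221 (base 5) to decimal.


Positional values (base 5):
  1 × 5^0 = 1 × 1 = 1
  2 × 5^1 = 2 × 5 = 10
  2 × 5^2 = 2 × 25 = 50
  3 × 5^3 = 3 × 125 = 375
  0 × 5^4 = 0 × 625 = 0
  2 × 5^5 = 2 × 3125 = 6250
Sum = 1 + 10 + 50 + 375 + 0 + 6250
= 6686


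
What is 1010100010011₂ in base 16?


Group into 4-bit nibbles: 0001010100010011
  0001 = 1
  0101 = 5
  0001 = 1
  0011 = 3
= 0x1513


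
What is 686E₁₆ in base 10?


Positional values:
Position 0: E × 16^0 = 14 × 1 = 14
Position 1: 6 × 16^1 = 6 × 16 = 96
Position 2: 8 × 16^2 = 8 × 256 = 2048
Position 3: 6 × 16^3 = 6 × 4096 = 24576
Sum = 14 + 96 + 2048 + 24576
= 26734


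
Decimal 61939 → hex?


Divide by 16 repeatedly:
61939 ÷ 16 = 3871 remainder 3 (3)
3871 ÷ 16 = 241 remainder 15 (F)
241 ÷ 16 = 15 remainder 1 (1)
15 ÷ 16 = 0 remainder 15 (F)
Reading remainders bottom-up:
= 0xF1F3


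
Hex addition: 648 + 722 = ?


Align and add column by column (LSB to MSB, each column mod 16 with carry):
  0648
+ 0722
  ----
  col 0: 8(8) + 2(2) + 0 (carry in) = 10 → A(10), carry out 0
  col 1: 4(4) + 2(2) + 0 (carry in) = 6 → 6(6), carry out 0
  col 2: 6(6) + 7(7) + 0 (carry in) = 13 → D(13), carry out 0
  col 3: 0(0) + 0(0) + 0 (carry in) = 0 → 0(0), carry out 0
Reading digits MSB→LSB: 0D6A
Strip leading zeros: D6A
= 0xD6A


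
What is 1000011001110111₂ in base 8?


Group into 3-bit groups: 001000011001110111
  001 = 1
  000 = 0
  011 = 3
  001 = 1
  110 = 6
  111 = 7
= 0o103167


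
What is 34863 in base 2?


Divide by 2 repeatedly:
34863 ÷ 2 = 17431 remainder 1
17431 ÷ 2 = 8715 remainder 1
8715 ÷ 2 = 4357 remainder 1
4357 ÷ 2 = 2178 remainder 1
2178 ÷ 2 = 1089 remainder 0
1089 ÷ 2 = 544 remainder 1
544 ÷ 2 = 272 remainder 0
272 ÷ 2 = 136 remainder 0
136 ÷ 2 = 68 remainder 0
68 ÷ 2 = 34 remainder 0
34 ÷ 2 = 17 remainder 0
17 ÷ 2 = 8 remainder 1
8 ÷ 2 = 4 remainder 0
4 ÷ 2 = 2 remainder 0
2 ÷ 2 = 1 remainder 0
1 ÷ 2 = 0 remainder 1
Reading remainders bottom-up:
= 1000100000101111


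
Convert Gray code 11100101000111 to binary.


Gray code: 11100101000111
MSB stays the same: 1
Each subsequent bit = prev_binary XOR current_gray:
  B[1] = 1 XOR 1 = 0
  B[2] = 0 XOR 1 = 1
  B[3] = 1 XOR 0 = 1
  B[4] = 1 XOR 0 = 1
  B[5] = 1 XOR 1 = 0
  B[6] = 0 XOR 0 = 0
  B[7] = 0 XOR 1 = 1
  B[8] = 1 XOR 0 = 1
  B[9] = 1 XOR 0 = 1
  B[10] = 1 XOR 0 = 1
  B[11] = 1 XOR 1 = 0
  B[12] = 0 XOR 1 = 1
  B[13] = 1 XOR 1 = 0
= 10111001111010 (11898 decimal)


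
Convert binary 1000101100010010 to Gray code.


Binary: 1000101100010010
Gray code: G = B XOR (B >> 1)
B >> 1 = 0100010110001001
1000101100010010 XOR 0100010110001001:
  1 XOR 0 = 1
  0 XOR 1 = 1
  0 XOR 0 = 0
  0 XOR 0 = 0
  1 XOR 0 = 1
  0 XOR 1 = 1
  1 XOR 0 = 1
  1 XOR 1 = 0
  0 XOR 1 = 1
  0 XOR 0 = 0
  0 XOR 0 = 0
  1 XOR 0 = 1
  0 XOR 1 = 1
  0 XOR 0 = 0
  1 XOR 0 = 1
  0 XOR 1 = 1
= 1100111010011011


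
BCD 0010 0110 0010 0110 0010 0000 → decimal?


Each 4-bit group → digit:
  0010 → 2
  0110 → 6
  0010 → 2
  0110 → 6
  0010 → 2
  0000 → 0
= 262620


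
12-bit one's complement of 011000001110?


Original: 011000001110
Invert all bits:
  bit 0: 0 → 1
  bit 1: 1 → 0
  bit 2: 1 → 0
  bit 3: 0 → 1
  bit 4: 0 → 1
  bit 5: 0 → 1
  bit 6: 0 → 1
  bit 7: 0 → 1
  bit 8: 1 → 0
  bit 9: 1 → 0
  bit 10: 1 → 0
  bit 11: 0 → 1
= 100111110001


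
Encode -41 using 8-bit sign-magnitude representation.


Sign bit: 1 (negative)
Magnitude: 41 = 0101001
= 10101001


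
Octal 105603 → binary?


Each octal digit → 3 binary bits:
  1 = 001
  0 = 000
  5 = 101
  6 = 110
  0 = 000
  3 = 011
Concatenate: 001 000 101 110 000 011
= 001000101110000011


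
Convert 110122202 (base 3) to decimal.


Positional values (base 3):
  2 × 3^0 = 2 × 1 = 2
  0 × 3^1 = 0 × 3 = 0
  2 × 3^2 = 2 × 9 = 18
  2 × 3^3 = 2 × 27 = 54
  2 × 3^4 = 2 × 81 = 162
  1 × 3^5 = 1 × 243 = 243
  0 × 3^6 = 0 × 729 = 0
  1 × 3^7 = 1 × 2187 = 2187
  1 × 3^8 = 1 × 6561 = 6561
Sum = 2 + 0 + 18 + 54 + 162 + 243 + 0 + 2187 + 6561
= 9227
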